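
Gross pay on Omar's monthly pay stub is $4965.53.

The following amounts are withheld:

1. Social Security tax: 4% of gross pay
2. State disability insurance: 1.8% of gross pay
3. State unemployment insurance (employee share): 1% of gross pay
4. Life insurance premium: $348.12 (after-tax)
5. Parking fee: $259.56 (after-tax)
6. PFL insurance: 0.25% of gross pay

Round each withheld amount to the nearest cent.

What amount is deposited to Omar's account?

$4007.78

PFL insurance: $4965.53 × 0.0025 = $12.41
State disability insurance: $4965.53 × 0.018 = $89.38
State unemployment insurance (employee share): $4965.53 × 0.01 = $49.66
Social Security tax: $4965.53 × 0.04 = $198.62
Parking fee: $259.56
Life insurance premium: $348.12
Total deductions = $12.41 + $89.38 + $49.66 + $198.62 + $259.56 + $348.12 = $957.75
Net pay = $4965.53 − $957.75 = $4007.78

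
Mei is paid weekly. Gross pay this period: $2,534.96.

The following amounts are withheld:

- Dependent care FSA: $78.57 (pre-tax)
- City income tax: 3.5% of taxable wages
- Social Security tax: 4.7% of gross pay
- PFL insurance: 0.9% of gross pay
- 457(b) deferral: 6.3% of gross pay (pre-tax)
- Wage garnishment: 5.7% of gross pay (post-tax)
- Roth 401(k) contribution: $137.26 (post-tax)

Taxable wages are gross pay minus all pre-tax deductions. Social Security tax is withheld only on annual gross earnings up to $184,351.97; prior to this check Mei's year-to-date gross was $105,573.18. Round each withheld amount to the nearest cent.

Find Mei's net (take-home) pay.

$1,792.61

Dependent care FSA: $78.57
457(b) deferral: $2,534.96 × 0.063 = $159.70
Pre-tax total = $78.57 + $159.70 = $238.27
Taxable wages = $2,534.96 − $238.27 = $2,296.69
City income tax: $2,296.69 × 0.035 = $80.38
PFL insurance: $2,534.96 × 0.009 = $22.81
Social Security tax: cap not yet reached, full $2,534.96 is subject → $2,534.96 × 0.047 = $119.14
Roth 401(k) contribution: $137.26
Wage garnishment: $2,534.96 × 0.057 = $144.49
Total deductions = $78.57 + $159.70 + $80.38 + $22.81 + $119.14 + $137.26 + $144.49 = $742.35
Net pay = $2,534.96 − $742.35 = $1,792.61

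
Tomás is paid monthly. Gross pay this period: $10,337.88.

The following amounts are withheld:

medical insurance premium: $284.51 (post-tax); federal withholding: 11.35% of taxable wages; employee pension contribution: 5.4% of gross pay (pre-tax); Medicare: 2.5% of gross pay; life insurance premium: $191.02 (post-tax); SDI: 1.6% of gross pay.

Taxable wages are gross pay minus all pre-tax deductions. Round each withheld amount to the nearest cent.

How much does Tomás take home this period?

Employee pension contribution: $10,337.88 × 0.054 = $558.25
Taxable wages = $10,337.88 − $558.25 = $9,779.63
Federal withholding: $9,779.63 × 0.1135 = $1,109.99
SDI: $10,337.88 × 0.016 = $165.41
Medicare: $10,337.88 × 0.025 = $258.45
Life insurance premium: $191.02
Medical insurance premium: $284.51
Total deductions = $558.25 + $1,109.99 + $165.41 + $258.45 + $191.02 + $284.51 = $2,567.63
Net pay = $10,337.88 − $2,567.63 = $7,770.25

$7,770.25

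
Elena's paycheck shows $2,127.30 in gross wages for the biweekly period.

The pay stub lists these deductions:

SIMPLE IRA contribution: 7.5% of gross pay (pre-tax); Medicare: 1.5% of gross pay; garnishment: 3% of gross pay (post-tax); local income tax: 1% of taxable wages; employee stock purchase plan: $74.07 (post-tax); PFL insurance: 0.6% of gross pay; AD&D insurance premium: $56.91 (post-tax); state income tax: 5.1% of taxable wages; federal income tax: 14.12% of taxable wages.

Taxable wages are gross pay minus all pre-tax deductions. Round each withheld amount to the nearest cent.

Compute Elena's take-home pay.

SIMPLE IRA contribution: $2,127.30 × 0.075 = $159.55
Taxable wages = $2,127.30 − $159.55 = $1,967.75
Federal income tax: $1,967.75 × 0.1412 = $277.85
Local income tax: $1,967.75 × 0.01 = $19.68
State income tax: $1,967.75 × 0.051 = $100.36
PFL insurance: $2,127.30 × 0.006 = $12.76
Medicare: $2,127.30 × 0.015 = $31.91
Employee stock purchase plan: $74.07
AD&D insurance premium: $56.91
Garnishment: $2,127.30 × 0.03 = $63.82
Total deductions = $159.55 + $277.85 + $19.68 + $100.36 + $12.76 + $31.91 + $74.07 + $56.91 + $63.82 = $796.91
Net pay = $2,127.30 − $796.91 = $1,330.39

$1,330.39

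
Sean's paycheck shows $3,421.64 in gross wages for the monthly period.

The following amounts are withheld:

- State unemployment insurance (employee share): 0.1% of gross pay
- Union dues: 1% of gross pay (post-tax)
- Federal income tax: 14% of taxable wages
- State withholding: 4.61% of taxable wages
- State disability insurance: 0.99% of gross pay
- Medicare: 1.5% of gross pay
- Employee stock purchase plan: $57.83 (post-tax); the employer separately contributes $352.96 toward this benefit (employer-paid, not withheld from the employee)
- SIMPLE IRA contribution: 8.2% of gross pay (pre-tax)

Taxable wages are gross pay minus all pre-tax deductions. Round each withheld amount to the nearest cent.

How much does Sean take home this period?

SIMPLE IRA contribution: $3,421.64 × 0.082 = $280.57
Taxable wages = $3,421.64 − $280.57 = $3,141.07
Federal income tax: $3,141.07 × 0.14 = $439.75
State withholding: $3,141.07 × 0.0461 = $144.80
State disability insurance: $3,421.64 × 0.0099 = $33.87
State unemployment insurance (employee share): $3,421.64 × 0.001 = $3.42
Medicare: $3,421.64 × 0.015 = $51.32
Union dues: $3,421.64 × 0.01 = $34.22
Employee stock purchase plan: $57.83
(Employer's $352.96 toward employee stock purchase plan is not withheld from the employee.)
Total deductions = $280.57 + $439.75 + $144.80 + $33.87 + $3.42 + $51.32 + $34.22 + $57.83 = $1,045.78
Net pay = $3,421.64 − $1,045.78 = $2,375.86

$2,375.86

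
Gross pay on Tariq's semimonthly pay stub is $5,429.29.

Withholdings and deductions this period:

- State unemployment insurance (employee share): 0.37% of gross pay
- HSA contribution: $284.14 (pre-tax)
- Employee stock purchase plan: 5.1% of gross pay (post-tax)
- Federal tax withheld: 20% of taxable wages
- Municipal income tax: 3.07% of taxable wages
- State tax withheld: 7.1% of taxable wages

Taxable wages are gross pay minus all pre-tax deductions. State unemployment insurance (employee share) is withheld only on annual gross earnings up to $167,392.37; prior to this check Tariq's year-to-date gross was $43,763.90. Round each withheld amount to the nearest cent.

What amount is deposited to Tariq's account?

$3,295.87

HSA contribution: $284.14
Taxable wages = $5,429.29 − $284.14 = $5,145.15
State tax withheld: $5,145.15 × 0.071 = $365.31
Municipal income tax: $5,145.15 × 0.0307 = $157.96
Federal tax withheld: $5,145.15 × 0.2 = $1,029.03
State unemployment insurance (employee share): cap not yet reached, full $5,429.29 is subject → $5,429.29 × 0.0037 = $20.09
Employee stock purchase plan: $5,429.29 × 0.051 = $276.89
Total deductions = $284.14 + $365.31 + $157.96 + $1,029.03 + $20.09 + $276.89 = $2,133.42
Net pay = $5,429.29 − $2,133.42 = $3,295.87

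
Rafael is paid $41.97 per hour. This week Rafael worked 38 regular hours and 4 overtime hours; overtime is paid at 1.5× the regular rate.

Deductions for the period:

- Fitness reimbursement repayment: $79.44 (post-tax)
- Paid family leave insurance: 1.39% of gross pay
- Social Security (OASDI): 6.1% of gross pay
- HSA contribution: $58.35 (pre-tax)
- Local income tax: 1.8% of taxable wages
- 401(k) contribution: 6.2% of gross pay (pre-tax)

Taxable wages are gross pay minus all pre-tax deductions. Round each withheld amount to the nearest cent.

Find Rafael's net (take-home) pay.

$1425.95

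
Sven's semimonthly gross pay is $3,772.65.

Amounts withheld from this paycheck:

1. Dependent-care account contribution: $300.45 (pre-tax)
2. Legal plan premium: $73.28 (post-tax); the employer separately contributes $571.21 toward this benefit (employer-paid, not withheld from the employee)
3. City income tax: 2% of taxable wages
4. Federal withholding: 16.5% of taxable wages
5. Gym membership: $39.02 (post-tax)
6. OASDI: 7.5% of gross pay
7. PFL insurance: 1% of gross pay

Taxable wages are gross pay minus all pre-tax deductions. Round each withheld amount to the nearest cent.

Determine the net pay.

Dependent-care account contribution: $300.45
Taxable wages = $3,772.65 − $300.45 = $3,472.20
Federal withholding: $3,472.20 × 0.165 = $572.91
City income tax: $3,472.20 × 0.02 = $69.44
PFL insurance: $3,772.65 × 0.01 = $37.73
OASDI: $3,772.65 × 0.075 = $282.95
Gym membership: $39.02
Legal plan premium: $73.28
(Employer's $571.21 toward legal plan premium is not withheld from the employee.)
Total deductions = $300.45 + $572.91 + $69.44 + $37.73 + $282.95 + $39.02 + $73.28 = $1,375.78
Net pay = $3,772.65 − $1,375.78 = $2,396.87

$2,396.87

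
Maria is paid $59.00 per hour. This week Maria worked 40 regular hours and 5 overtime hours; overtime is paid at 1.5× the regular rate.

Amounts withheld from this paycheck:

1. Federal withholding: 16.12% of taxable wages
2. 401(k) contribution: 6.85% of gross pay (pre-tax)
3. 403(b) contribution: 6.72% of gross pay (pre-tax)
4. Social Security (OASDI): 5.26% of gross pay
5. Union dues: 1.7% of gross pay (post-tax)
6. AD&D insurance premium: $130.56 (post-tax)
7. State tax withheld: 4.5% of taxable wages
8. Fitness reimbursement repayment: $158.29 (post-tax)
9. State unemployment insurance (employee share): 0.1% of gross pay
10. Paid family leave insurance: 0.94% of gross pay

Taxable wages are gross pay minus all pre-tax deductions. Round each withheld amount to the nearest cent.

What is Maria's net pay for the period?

$1409.70

Regular pay: 40 × $59.00 = $2360.00
Overtime pay: 5 × $59.00 × 1.5 = $442.50
Gross pay = $2360.00 + $442.50 = $2802.50
401(k) contribution: $2802.50 × 0.0685 = $191.97
403(b) contribution: $2802.50 × 0.0672 = $188.33
Pre-tax total = $191.97 + $188.33 = $380.30
Taxable wages = $2802.50 − $380.30 = $2422.20
Federal withholding: $2422.20 × 0.1612 = $390.46
State tax withheld: $2422.20 × 0.045 = $109.00
Paid family leave insurance: $2802.50 × 0.0094 = $26.34
State unemployment insurance (employee share): $2802.50 × 0.001 = $2.80
Social Security (OASDI): $2802.50 × 0.0526 = $147.41
Union dues: $2802.50 × 0.017 = $47.64
AD&D insurance premium: $130.56
Fitness reimbursement repayment: $158.29
Total deductions = $191.97 + $188.33 + $390.46 + $109.00 + $26.34 + $2.80 + $147.41 + $47.64 + $130.56 + $158.29 = $1392.80
Net pay = $2802.50 − $1392.80 = $1409.70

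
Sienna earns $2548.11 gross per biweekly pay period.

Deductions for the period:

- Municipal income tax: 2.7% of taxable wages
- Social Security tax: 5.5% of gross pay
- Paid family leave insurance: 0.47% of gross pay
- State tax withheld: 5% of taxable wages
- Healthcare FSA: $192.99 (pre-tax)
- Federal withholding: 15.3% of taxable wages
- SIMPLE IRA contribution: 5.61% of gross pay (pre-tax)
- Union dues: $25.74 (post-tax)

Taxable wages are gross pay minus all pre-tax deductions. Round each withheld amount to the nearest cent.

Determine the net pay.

$1525.50

Healthcare FSA: $192.99
SIMPLE IRA contribution: $2548.11 × 0.0561 = $142.95
Pre-tax total = $192.99 + $142.95 = $335.94
Taxable wages = $2548.11 − $335.94 = $2212.17
Municipal income tax: $2212.17 × 0.027 = $59.73
Federal withholding: $2212.17 × 0.153 = $338.46
State tax withheld: $2212.17 × 0.05 = $110.61
Paid family leave insurance: $2548.11 × 0.0047 = $11.98
Social Security tax: $2548.11 × 0.055 = $140.15
Union dues: $25.74
Total deductions = $192.99 + $142.95 + $59.73 + $338.46 + $110.61 + $11.98 + $140.15 + $25.74 = $1022.61
Net pay = $2548.11 − $1022.61 = $1525.50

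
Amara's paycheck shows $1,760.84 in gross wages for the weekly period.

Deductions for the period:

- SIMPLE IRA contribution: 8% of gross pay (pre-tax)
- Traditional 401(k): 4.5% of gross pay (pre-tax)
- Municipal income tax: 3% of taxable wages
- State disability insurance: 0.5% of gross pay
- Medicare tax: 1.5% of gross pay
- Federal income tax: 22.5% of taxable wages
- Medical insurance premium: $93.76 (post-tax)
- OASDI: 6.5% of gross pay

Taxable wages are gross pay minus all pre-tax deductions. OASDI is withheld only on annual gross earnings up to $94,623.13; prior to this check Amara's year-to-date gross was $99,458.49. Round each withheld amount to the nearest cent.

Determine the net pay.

SIMPLE IRA contribution: $1,760.84 × 0.08 = $140.87
Traditional 401(k): $1,760.84 × 0.045 = $79.24
Pre-tax total = $140.87 + $79.24 = $220.11
Taxable wages = $1,760.84 − $220.11 = $1,540.73
Municipal income tax: $1,540.73 × 0.03 = $46.22
Federal income tax: $1,540.73 × 0.225 = $346.66
OASDI: annual cap $94,623.13 already reached (YTD $99,458.49), so $0.00
State disability insurance: $1,760.84 × 0.005 = $8.80
Medicare tax: $1,760.84 × 0.015 = $26.41
Medical insurance premium: $93.76
Total deductions = $140.87 + $79.24 + $46.22 + $346.66 + $0.00 + $8.80 + $26.41 + $93.76 = $741.96
Net pay = $1,760.84 − $741.96 = $1,018.88

$1,018.88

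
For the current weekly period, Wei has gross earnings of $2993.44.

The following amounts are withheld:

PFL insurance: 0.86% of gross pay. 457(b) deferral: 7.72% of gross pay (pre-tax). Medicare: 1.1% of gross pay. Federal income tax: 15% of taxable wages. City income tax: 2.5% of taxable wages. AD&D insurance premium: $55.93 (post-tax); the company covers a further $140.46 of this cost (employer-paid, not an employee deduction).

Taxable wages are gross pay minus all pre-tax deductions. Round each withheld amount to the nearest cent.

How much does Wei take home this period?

457(b) deferral: $2993.44 × 0.0772 = $231.09
Taxable wages = $2993.44 − $231.09 = $2762.35
City income tax: $2762.35 × 0.025 = $69.06
Federal income tax: $2762.35 × 0.15 = $414.35
PFL insurance: $2993.44 × 0.0086 = $25.74
Medicare: $2993.44 × 0.011 = $32.93
AD&D insurance premium: $55.93
(Employer's $140.46 toward AD&D insurance premium is not withheld from the employee.)
Total deductions = $231.09 + $69.06 + $414.35 + $25.74 + $32.93 + $55.93 = $829.10
Net pay = $2993.44 − $829.10 = $2164.34

$2164.34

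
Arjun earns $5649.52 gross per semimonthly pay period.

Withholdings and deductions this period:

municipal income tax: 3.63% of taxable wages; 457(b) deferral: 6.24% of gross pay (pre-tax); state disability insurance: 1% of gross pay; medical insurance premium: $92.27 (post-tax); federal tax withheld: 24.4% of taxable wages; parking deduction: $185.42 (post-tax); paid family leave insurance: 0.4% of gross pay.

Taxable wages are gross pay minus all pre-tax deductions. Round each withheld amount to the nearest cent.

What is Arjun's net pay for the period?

457(b) deferral: $5649.52 × 0.0624 = $352.53
Taxable wages = $5649.52 − $352.53 = $5296.99
Federal tax withheld: $5296.99 × 0.244 = $1292.47
Municipal income tax: $5296.99 × 0.0363 = $192.28
Paid family leave insurance: $5649.52 × 0.004 = $22.60
State disability insurance: $5649.52 × 0.01 = $56.50
Medical insurance premium: $92.27
Parking deduction: $185.42
Total deductions = $352.53 + $1292.47 + $192.28 + $22.60 + $56.50 + $92.27 + $185.42 = $2194.07
Net pay = $5649.52 − $2194.07 = $3455.45

$3455.45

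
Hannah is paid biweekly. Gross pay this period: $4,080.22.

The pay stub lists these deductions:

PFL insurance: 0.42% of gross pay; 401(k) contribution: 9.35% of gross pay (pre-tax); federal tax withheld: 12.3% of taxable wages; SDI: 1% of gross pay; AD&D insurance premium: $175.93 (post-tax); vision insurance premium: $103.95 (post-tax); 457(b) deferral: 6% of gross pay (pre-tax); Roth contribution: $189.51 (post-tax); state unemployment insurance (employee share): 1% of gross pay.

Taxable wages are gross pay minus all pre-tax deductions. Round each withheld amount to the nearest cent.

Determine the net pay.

457(b) deferral: $4,080.22 × 0.06 = $244.81
401(k) contribution: $4,080.22 × 0.0935 = $381.50
Pre-tax total = $244.81 + $381.50 = $626.31
Taxable wages = $4,080.22 − $626.31 = $3,453.91
Federal tax withheld: $3,453.91 × 0.123 = $424.83
PFL insurance: $4,080.22 × 0.0042 = $17.14
SDI: $4,080.22 × 0.01 = $40.80
State unemployment insurance (employee share): $4,080.22 × 0.01 = $40.80
AD&D insurance premium: $175.93
Vision insurance premium: $103.95
Roth contribution: $189.51
Total deductions = $244.81 + $381.50 + $424.83 + $17.14 + $40.80 + $40.80 + $175.93 + $103.95 + $189.51 = $1,619.27
Net pay = $4,080.22 − $1,619.27 = $2,460.95

$2,460.95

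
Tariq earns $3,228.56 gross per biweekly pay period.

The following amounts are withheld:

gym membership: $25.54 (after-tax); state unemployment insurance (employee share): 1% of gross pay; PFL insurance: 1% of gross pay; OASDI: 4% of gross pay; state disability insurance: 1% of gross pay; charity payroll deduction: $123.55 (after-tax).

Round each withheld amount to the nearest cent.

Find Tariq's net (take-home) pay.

OASDI: $3,228.56 × 0.04 = $129.14
State unemployment insurance (employee share): $3,228.56 × 0.01 = $32.29
PFL insurance: $3,228.56 × 0.01 = $32.29
State disability insurance: $3,228.56 × 0.01 = $32.29
Gym membership: $25.54
Charity payroll deduction: $123.55
Total deductions = $129.14 + $32.29 + $32.29 + $32.29 + $25.54 + $123.55 = $375.10
Net pay = $3,228.56 − $375.10 = $2,853.46

$2,853.46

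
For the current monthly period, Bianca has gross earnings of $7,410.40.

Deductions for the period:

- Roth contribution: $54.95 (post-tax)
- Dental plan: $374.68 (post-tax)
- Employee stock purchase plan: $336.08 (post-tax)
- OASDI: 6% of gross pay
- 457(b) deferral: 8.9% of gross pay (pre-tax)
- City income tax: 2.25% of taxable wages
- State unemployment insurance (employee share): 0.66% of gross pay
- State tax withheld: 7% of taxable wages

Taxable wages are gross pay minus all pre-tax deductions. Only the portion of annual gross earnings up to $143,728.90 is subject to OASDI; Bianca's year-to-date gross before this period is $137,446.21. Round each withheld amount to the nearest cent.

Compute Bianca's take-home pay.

457(b) deferral: $7,410.40 × 0.089 = $659.53
Taxable wages = $7,410.40 − $659.53 = $6,750.87
City income tax: $6,750.87 × 0.0225 = $151.89
State tax withheld: $6,750.87 × 0.07 = $472.56
State unemployment insurance (employee share): $7,410.40 × 0.0066 = $48.91
OASDI: only $143,728.90 − $137,446.21 = $6,282.69 of this check is subject → $6,282.69 × 0.06 = $376.96
Dental plan: $374.68
Employee stock purchase plan: $336.08
Roth contribution: $54.95
Total deductions = $659.53 + $151.89 + $472.56 + $48.91 + $376.96 + $374.68 + $336.08 + $54.95 = $2,475.56
Net pay = $7,410.40 − $2,475.56 = $4,934.84

$4,934.84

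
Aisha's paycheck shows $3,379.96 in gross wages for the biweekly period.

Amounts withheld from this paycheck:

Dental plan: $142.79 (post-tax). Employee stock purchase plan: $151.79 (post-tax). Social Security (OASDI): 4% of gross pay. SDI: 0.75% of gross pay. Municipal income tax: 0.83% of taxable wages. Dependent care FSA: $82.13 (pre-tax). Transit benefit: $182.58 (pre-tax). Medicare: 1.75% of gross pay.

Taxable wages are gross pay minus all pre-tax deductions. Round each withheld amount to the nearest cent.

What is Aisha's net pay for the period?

$2,575.11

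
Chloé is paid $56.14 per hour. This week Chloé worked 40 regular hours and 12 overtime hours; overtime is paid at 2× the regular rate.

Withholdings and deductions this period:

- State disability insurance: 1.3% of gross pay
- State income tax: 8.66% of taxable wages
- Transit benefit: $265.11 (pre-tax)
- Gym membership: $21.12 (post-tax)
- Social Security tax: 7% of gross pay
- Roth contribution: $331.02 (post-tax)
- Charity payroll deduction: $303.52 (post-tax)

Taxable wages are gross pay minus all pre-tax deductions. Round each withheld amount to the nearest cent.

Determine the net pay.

$2,085.78

Regular pay: 40 × $56.14 = $2,245.60
Overtime pay: 12 × $56.14 × 2 = $1,347.36
Gross pay = $2,245.60 + $1,347.36 = $3,592.96
Transit benefit: $265.11
Taxable wages = $3,592.96 − $265.11 = $3,327.85
State income tax: $3,327.85 × 0.0866 = $288.19
Social Security tax: $3,592.96 × 0.07 = $251.51
State disability insurance: $3,592.96 × 0.013 = $46.71
Charity payroll deduction: $303.52
Roth contribution: $331.02
Gym membership: $21.12
Total deductions = $265.11 + $288.19 + $251.51 + $46.71 + $303.52 + $331.02 + $21.12 = $1,507.18
Net pay = $3,592.96 − $1,507.18 = $2,085.78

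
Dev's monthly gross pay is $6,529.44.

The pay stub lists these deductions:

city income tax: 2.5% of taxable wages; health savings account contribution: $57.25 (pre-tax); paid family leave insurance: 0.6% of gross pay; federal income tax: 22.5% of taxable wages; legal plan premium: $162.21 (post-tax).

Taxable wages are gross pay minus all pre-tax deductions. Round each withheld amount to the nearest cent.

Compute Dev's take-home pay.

$4,652.76

Health savings account contribution: $57.25
Taxable wages = $6,529.44 − $57.25 = $6,472.19
Federal income tax: $6,472.19 × 0.225 = $1,456.24
City income tax: $6,472.19 × 0.025 = $161.80
Paid family leave insurance: $6,529.44 × 0.006 = $39.18
Legal plan premium: $162.21
Total deductions = $57.25 + $1,456.24 + $161.80 + $39.18 + $162.21 = $1,876.68
Net pay = $6,529.44 − $1,876.68 = $4,652.76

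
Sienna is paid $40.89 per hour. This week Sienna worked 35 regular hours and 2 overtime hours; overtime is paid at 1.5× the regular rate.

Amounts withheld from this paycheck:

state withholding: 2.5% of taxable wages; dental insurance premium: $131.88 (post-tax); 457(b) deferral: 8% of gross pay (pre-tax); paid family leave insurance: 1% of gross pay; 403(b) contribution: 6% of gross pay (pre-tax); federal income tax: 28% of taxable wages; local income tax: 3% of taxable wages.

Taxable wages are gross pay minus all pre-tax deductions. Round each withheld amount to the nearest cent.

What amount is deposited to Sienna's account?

$741.20

Regular pay: 35 × $40.89 = $1431.15
Overtime pay: 2 × $40.89 × 1.5 = $122.67
Gross pay = $1431.15 + $122.67 = $1553.82
457(b) deferral: $1553.82 × 0.08 = $124.31
403(b) contribution: $1553.82 × 0.06 = $93.23
Pre-tax total = $124.31 + $93.23 = $217.54
Taxable wages = $1553.82 − $217.54 = $1336.28
Local income tax: $1336.28 × 0.03 = $40.09
State withholding: $1336.28 × 0.025 = $33.41
Federal income tax: $1336.28 × 0.28 = $374.16
Paid family leave insurance: $1553.82 × 0.01 = $15.54
Dental insurance premium: $131.88
Total deductions = $124.31 + $93.23 + $40.09 + $33.41 + $374.16 + $15.54 + $131.88 = $812.62
Net pay = $1553.82 − $812.62 = $741.20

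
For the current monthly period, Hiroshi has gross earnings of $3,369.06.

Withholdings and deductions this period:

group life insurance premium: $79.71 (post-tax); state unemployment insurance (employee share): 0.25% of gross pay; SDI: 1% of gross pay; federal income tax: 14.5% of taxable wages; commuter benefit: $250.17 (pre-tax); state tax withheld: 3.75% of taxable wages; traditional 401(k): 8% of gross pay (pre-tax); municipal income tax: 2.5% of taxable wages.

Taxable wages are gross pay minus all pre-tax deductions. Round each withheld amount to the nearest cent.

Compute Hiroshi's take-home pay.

Commuter benefit: $250.17
Traditional 401(k): $3,369.06 × 0.08 = $269.52
Pre-tax total = $250.17 + $269.52 = $519.69
Taxable wages = $3,369.06 − $519.69 = $2,849.37
Municipal income tax: $2,849.37 × 0.025 = $71.23
Federal income tax: $2,849.37 × 0.145 = $413.16
State tax withheld: $2,849.37 × 0.0375 = $106.85
State unemployment insurance (employee share): $3,369.06 × 0.0025 = $8.42
SDI: $3,369.06 × 0.01 = $33.69
Group life insurance premium: $79.71
Total deductions = $250.17 + $269.52 + $71.23 + $413.16 + $106.85 + $8.42 + $33.69 + $79.71 = $1,232.75
Net pay = $3,369.06 − $1,232.75 = $2,136.31

$2,136.31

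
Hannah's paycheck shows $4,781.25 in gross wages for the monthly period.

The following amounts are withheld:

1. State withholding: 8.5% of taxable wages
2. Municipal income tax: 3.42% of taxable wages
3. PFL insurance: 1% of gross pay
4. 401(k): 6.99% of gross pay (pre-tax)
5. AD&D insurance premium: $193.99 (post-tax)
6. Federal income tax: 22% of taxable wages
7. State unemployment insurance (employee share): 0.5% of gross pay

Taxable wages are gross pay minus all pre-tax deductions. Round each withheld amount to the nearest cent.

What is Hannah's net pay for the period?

$2,672.89

401(k): $4,781.25 × 0.0699 = $334.21
Taxable wages = $4,781.25 − $334.21 = $4,447.04
Federal income tax: $4,447.04 × 0.22 = $978.35
Municipal income tax: $4,447.04 × 0.0342 = $152.09
State withholding: $4,447.04 × 0.085 = $378.00
PFL insurance: $4,781.25 × 0.01 = $47.81
State unemployment insurance (employee share): $4,781.25 × 0.005 = $23.91
AD&D insurance premium: $193.99
Total deductions = $334.21 + $978.35 + $152.09 + $378.00 + $47.81 + $23.91 + $193.99 = $2,108.36
Net pay = $4,781.25 − $2,108.36 = $2,672.89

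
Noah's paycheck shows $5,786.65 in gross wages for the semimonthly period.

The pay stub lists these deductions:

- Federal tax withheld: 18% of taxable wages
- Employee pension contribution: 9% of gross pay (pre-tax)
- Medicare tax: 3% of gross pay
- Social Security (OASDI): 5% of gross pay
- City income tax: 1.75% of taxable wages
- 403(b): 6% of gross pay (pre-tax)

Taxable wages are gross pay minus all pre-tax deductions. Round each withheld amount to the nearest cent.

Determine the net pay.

Employee pension contribution: $5,786.65 × 0.09 = $520.80
403(b): $5,786.65 × 0.06 = $347.20
Pre-tax total = $520.80 + $347.20 = $868.00
Taxable wages = $5,786.65 − $868.00 = $4,918.65
City income tax: $4,918.65 × 0.0175 = $86.08
Federal tax withheld: $4,918.65 × 0.18 = $885.36
Medicare tax: $5,786.65 × 0.03 = $173.60
Social Security (OASDI): $5,786.65 × 0.05 = $289.33
Total deductions = $520.80 + $347.20 + $86.08 + $885.36 + $173.60 + $289.33 = $2,302.37
Net pay = $5,786.65 − $2,302.37 = $3,484.28

$3,484.28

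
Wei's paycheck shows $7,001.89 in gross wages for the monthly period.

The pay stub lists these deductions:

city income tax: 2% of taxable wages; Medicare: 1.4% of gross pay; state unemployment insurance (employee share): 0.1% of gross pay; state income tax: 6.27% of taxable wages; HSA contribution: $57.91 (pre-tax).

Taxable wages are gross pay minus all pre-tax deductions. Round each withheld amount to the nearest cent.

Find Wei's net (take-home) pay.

$6,264.68

HSA contribution: $57.91
Taxable wages = $7,001.89 − $57.91 = $6,943.98
City income tax: $6,943.98 × 0.02 = $138.88
State income tax: $6,943.98 × 0.0627 = $435.39
State unemployment insurance (employee share): $7,001.89 × 0.001 = $7.00
Medicare: $7,001.89 × 0.014 = $98.03
Total deductions = $57.91 + $138.88 + $435.39 + $7.00 + $98.03 = $737.21
Net pay = $7,001.89 − $737.21 = $6,264.68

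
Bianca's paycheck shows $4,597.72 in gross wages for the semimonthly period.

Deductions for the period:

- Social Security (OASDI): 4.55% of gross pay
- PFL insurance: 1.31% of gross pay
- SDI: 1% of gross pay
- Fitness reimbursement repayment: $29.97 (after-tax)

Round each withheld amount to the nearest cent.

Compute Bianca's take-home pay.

Social Security (OASDI): $4,597.72 × 0.0455 = $209.20
SDI: $4,597.72 × 0.01 = $45.98
PFL insurance: $4,597.72 × 0.0131 = $60.23
Fitness reimbursement repayment: $29.97
Total deductions = $209.20 + $45.98 + $60.23 + $29.97 = $345.38
Net pay = $4,597.72 − $345.38 = $4,252.34

$4,252.34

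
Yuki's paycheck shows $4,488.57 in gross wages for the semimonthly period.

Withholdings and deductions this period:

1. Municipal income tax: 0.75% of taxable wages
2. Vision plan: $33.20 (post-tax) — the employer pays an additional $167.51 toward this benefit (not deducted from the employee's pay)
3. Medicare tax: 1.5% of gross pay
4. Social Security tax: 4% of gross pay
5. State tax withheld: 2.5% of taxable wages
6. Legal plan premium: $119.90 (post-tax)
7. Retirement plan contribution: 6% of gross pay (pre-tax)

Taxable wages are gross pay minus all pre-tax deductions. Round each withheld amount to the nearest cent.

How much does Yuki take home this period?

Retirement plan contribution: $4,488.57 × 0.06 = $269.31
Taxable wages = $4,488.57 − $269.31 = $4,219.26
State tax withheld: $4,219.26 × 0.025 = $105.48
Municipal income tax: $4,219.26 × 0.0075 = $31.64
Medicare tax: $4,488.57 × 0.015 = $67.33
Social Security tax: $4,488.57 × 0.04 = $179.54
Vision plan: $33.20
Legal plan premium: $119.90
(Employer's $167.51 toward vision plan is not withheld from the employee.)
Total deductions = $269.31 + $105.48 + $31.64 + $67.33 + $179.54 + $33.20 + $119.90 = $806.40
Net pay = $4,488.57 − $806.40 = $3,682.17

$3,682.17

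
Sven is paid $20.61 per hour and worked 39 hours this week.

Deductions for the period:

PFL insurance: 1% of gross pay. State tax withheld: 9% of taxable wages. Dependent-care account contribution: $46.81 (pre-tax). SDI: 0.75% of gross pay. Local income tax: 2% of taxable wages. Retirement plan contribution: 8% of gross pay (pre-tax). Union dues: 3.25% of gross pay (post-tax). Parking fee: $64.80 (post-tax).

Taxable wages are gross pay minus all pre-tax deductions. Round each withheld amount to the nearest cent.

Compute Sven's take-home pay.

Gross pay: 39 × $20.61 = $803.79
Retirement plan contribution: $803.79 × 0.08 = $64.30
Dependent-care account contribution: $46.81
Pre-tax total = $64.30 + $46.81 = $111.11
Taxable wages = $803.79 − $111.11 = $692.68
State tax withheld: $692.68 × 0.09 = $62.34
Local income tax: $692.68 × 0.02 = $13.85
PFL insurance: $803.79 × 0.01 = $8.04
SDI: $803.79 × 0.0075 = $6.03
Parking fee: $64.80
Union dues: $803.79 × 0.0325 = $26.12
Total deductions = $64.30 + $46.81 + $62.34 + $13.85 + $8.04 + $6.03 + $64.80 + $26.12 = $292.29
Net pay = $803.79 − $292.29 = $511.50

$511.50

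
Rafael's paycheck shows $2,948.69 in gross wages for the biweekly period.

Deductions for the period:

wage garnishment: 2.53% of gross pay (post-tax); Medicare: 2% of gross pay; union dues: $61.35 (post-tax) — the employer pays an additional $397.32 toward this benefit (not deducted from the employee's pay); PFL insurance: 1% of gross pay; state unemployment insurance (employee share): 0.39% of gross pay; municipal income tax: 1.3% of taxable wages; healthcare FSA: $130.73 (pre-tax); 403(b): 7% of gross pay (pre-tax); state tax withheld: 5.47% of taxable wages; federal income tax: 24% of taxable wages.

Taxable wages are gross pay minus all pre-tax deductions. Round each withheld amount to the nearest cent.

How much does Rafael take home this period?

Healthcare FSA: $130.73
403(b): $2,948.69 × 0.07 = $206.41
Pre-tax total = $130.73 + $206.41 = $337.14
Taxable wages = $2,948.69 − $337.14 = $2,611.55
State tax withheld: $2,611.55 × 0.0547 = $142.85
Municipal income tax: $2,611.55 × 0.013 = $33.95
Federal income tax: $2,611.55 × 0.24 = $626.77
State unemployment insurance (employee share): $2,948.69 × 0.0039 = $11.50
Medicare: $2,948.69 × 0.02 = $58.97
PFL insurance: $2,948.69 × 0.01 = $29.49
Wage garnishment: $2,948.69 × 0.0253 = $74.60
Union dues: $61.35
(Employer's $397.32 toward union dues is not withheld from the employee.)
Total deductions = $130.73 + $206.41 + $142.85 + $33.95 + $626.77 + $11.50 + $58.97 + $29.49 + $74.60 + $61.35 = $1,376.62
Net pay = $2,948.69 − $1,376.62 = $1,572.07

$1,572.07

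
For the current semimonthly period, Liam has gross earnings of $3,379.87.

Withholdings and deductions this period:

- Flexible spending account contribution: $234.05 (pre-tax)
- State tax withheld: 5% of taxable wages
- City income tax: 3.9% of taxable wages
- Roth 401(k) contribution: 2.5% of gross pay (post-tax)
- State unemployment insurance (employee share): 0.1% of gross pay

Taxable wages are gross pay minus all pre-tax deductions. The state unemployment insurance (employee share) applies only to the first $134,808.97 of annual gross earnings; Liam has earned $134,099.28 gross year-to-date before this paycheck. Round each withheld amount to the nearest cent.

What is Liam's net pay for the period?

$2,780.63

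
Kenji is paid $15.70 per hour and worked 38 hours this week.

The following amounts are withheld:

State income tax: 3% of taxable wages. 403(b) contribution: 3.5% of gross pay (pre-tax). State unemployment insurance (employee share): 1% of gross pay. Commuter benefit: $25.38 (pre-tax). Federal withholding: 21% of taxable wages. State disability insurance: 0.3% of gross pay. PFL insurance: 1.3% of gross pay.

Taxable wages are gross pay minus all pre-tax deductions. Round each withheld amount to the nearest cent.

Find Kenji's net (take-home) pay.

Gross pay: 38 × $15.70 = $596.60
403(b) contribution: $596.60 × 0.035 = $20.88
Commuter benefit: $25.38
Pre-tax total = $20.88 + $25.38 = $46.26
Taxable wages = $596.60 − $46.26 = $550.34
Federal withholding: $550.34 × 0.21 = $115.57
State income tax: $550.34 × 0.03 = $16.51
PFL insurance: $596.60 × 0.013 = $7.76
State disability insurance: $596.60 × 0.003 = $1.79
State unemployment insurance (employee share): $596.60 × 0.01 = $5.97
Total deductions = $20.88 + $25.38 + $115.57 + $16.51 + $7.76 + $1.79 + $5.97 = $193.86
Net pay = $596.60 − $193.86 = $402.74

$402.74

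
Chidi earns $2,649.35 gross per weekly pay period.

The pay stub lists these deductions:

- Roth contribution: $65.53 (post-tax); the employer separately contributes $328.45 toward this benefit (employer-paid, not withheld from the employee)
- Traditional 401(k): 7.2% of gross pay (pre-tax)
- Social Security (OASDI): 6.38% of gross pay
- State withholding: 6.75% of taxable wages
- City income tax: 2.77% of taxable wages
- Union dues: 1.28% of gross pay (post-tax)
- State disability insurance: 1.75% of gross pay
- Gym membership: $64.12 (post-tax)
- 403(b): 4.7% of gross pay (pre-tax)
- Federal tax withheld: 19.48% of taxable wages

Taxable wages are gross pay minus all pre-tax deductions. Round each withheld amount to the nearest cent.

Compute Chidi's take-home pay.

$1,278.25

403(b): $2,649.35 × 0.047 = $124.52
Traditional 401(k): $2,649.35 × 0.072 = $190.75
Pre-tax total = $124.52 + $190.75 = $315.27
Taxable wages = $2,649.35 − $315.27 = $2,334.08
Federal tax withheld: $2,334.08 × 0.1948 = $454.68
State withholding: $2,334.08 × 0.0675 = $157.55
City income tax: $2,334.08 × 0.0277 = $64.65
Social Security (OASDI): $2,649.35 × 0.0638 = $169.03
State disability insurance: $2,649.35 × 0.0175 = $46.36
Roth contribution: $65.53
Gym membership: $64.12
Union dues: $2,649.35 × 0.0128 = $33.91
(Employer's $328.45 toward Roth contribution is not withheld from the employee.)
Total deductions = $124.52 + $190.75 + $454.68 + $157.55 + $64.65 + $169.03 + $46.36 + $65.53 + $64.12 + $33.91 = $1,371.10
Net pay = $2,649.35 − $1,371.10 = $1,278.25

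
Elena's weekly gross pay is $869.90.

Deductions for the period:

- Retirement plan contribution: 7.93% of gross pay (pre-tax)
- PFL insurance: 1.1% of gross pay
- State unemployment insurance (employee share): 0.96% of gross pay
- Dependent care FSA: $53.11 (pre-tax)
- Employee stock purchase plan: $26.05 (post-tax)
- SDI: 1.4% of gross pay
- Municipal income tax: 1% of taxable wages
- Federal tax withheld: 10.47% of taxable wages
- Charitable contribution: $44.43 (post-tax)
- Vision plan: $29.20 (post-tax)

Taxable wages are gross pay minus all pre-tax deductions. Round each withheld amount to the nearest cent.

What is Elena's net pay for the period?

Dependent care FSA: $53.11
Retirement plan contribution: $869.90 × 0.0793 = $68.98
Pre-tax total = $53.11 + $68.98 = $122.09
Taxable wages = $869.90 − $122.09 = $747.81
Municipal income tax: $747.81 × 0.01 = $7.48
Federal tax withheld: $747.81 × 0.1047 = $78.30
SDI: $869.90 × 0.014 = $12.18
State unemployment insurance (employee share): $869.90 × 0.0096 = $8.35
PFL insurance: $869.90 × 0.011 = $9.57
Charitable contribution: $44.43
Vision plan: $29.20
Employee stock purchase plan: $26.05
Total deductions = $53.11 + $68.98 + $7.48 + $78.30 + $12.18 + $8.35 + $9.57 + $44.43 + $29.20 + $26.05 = $337.65
Net pay = $869.90 − $337.65 = $532.25

$532.25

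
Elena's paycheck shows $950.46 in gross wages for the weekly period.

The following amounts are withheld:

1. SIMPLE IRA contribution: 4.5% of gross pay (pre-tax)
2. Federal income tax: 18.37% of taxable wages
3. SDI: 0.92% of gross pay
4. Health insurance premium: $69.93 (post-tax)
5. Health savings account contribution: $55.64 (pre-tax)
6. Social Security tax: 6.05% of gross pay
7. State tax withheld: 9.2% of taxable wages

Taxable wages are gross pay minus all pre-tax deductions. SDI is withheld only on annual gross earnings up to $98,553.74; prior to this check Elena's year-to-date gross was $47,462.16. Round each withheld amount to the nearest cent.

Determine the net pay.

$480.97

Health savings account contribution: $55.64
SIMPLE IRA contribution: $950.46 × 0.045 = $42.77
Pre-tax total = $55.64 + $42.77 = $98.41
Taxable wages = $950.46 − $98.41 = $852.05
Federal income tax: $852.05 × 0.1837 = $156.52
State tax withheld: $852.05 × 0.092 = $78.39
Social Security tax: $950.46 × 0.0605 = $57.50
SDI: cap not yet reached, full $950.46 is subject → $950.46 × 0.0092 = $8.74
Health insurance premium: $69.93
Total deductions = $55.64 + $42.77 + $156.52 + $78.39 + $57.50 + $8.74 + $69.93 = $469.49
Net pay = $950.46 − $469.49 = $480.97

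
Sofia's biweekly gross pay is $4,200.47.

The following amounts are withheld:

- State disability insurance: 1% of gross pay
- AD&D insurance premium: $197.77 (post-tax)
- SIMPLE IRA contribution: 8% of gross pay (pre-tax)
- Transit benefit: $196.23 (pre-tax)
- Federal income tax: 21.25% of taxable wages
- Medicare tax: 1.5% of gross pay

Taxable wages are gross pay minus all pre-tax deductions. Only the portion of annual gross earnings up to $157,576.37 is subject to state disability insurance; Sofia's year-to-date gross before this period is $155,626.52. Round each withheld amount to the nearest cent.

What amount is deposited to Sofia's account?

$2,608.43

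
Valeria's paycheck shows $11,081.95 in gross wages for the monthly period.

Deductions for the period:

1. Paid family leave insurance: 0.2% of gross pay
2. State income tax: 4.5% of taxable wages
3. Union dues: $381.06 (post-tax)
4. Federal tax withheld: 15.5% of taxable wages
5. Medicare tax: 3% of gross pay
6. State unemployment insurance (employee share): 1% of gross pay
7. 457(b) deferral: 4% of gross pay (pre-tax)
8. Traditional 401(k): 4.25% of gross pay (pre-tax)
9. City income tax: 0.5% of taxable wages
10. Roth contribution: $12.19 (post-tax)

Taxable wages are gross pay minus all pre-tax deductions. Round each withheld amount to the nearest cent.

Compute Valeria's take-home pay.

Traditional 401(k): $11,081.95 × 0.0425 = $470.98
457(b) deferral: $11,081.95 × 0.04 = $443.28
Pre-tax total = $470.98 + $443.28 = $914.26
Taxable wages = $11,081.95 − $914.26 = $10,167.69
Federal tax withheld: $10,167.69 × 0.155 = $1,575.99
City income tax: $10,167.69 × 0.005 = $50.84
State income tax: $10,167.69 × 0.045 = $457.55
State unemployment insurance (employee share): $11,081.95 × 0.01 = $110.82
Paid family leave insurance: $11,081.95 × 0.002 = $22.16
Medicare tax: $11,081.95 × 0.03 = $332.46
Roth contribution: $12.19
Union dues: $381.06
Total deductions = $470.98 + $443.28 + $1,575.99 + $50.84 + $457.55 + $110.82 + $22.16 + $332.46 + $12.19 + $381.06 = $3,857.33
Net pay = $11,081.95 − $3,857.33 = $7,224.62

$7,224.62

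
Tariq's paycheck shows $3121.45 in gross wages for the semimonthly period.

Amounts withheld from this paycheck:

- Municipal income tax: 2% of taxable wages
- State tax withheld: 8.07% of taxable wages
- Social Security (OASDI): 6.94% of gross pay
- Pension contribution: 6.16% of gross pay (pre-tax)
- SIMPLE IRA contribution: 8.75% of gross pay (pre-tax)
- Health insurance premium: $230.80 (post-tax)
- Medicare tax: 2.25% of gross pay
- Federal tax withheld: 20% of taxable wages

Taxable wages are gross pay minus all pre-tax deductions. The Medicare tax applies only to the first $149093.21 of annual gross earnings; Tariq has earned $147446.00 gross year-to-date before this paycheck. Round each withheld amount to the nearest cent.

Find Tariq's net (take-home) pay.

SIMPLE IRA contribution: $3121.45 × 0.0875 = $273.13
Pension contribution: $3121.45 × 0.0616 = $192.28
Pre-tax total = $273.13 + $192.28 = $465.41
Taxable wages = $3121.45 − $465.41 = $2656.04
State tax withheld: $2656.04 × 0.0807 = $214.34
Federal tax withheld: $2656.04 × 0.2 = $531.21
Municipal income tax: $2656.04 × 0.02 = $53.12
Medicare tax: only $149093.21 − $147446.00 = $1647.21 of this check is subject → $1647.21 × 0.0225 = $37.06
Social Security (OASDI): $3121.45 × 0.0694 = $216.63
Health insurance premium: $230.80
Total deductions = $273.13 + $192.28 + $214.34 + $531.21 + $53.12 + $37.06 + $216.63 + $230.80 = $1748.57
Net pay = $3121.45 − $1748.57 = $1372.88

$1372.88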